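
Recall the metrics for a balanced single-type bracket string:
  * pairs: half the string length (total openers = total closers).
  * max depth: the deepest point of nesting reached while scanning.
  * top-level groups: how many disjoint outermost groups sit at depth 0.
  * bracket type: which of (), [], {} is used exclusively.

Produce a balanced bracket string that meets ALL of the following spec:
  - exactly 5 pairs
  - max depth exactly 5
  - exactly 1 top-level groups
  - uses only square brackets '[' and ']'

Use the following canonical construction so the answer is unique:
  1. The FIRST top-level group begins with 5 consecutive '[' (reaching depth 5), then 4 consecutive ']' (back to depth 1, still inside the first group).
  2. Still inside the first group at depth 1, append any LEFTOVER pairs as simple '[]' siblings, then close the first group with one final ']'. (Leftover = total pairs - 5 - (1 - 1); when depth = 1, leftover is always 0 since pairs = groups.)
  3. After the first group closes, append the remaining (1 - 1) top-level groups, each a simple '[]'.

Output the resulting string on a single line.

Answer: [[[[[]]]]]

Derivation:
Spec: pairs=5 depth=5 groups=1
Leftover pairs = 5 - 5 - (1-1) = 0
First group: deep chain of depth 5 + 0 sibling pairs
Remaining 0 groups: simple '[]' each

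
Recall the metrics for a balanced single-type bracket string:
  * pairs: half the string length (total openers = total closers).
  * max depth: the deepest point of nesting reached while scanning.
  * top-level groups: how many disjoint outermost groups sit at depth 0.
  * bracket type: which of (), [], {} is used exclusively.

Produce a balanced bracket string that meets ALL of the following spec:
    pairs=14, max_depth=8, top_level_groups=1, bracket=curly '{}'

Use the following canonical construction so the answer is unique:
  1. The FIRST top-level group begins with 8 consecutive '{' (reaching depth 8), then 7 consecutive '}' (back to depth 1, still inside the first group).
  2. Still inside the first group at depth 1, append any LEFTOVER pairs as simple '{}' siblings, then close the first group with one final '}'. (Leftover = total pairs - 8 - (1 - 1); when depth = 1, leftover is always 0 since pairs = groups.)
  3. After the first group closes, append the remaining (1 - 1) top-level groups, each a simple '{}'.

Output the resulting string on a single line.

Answer: {{{{{{{{}}}}}}}{}{}{}{}{}{}}

Derivation:
Spec: pairs=14 depth=8 groups=1
Leftover pairs = 14 - 8 - (1-1) = 6
First group: deep chain of depth 8 + 6 sibling pairs
Remaining 0 groups: simple '{}' each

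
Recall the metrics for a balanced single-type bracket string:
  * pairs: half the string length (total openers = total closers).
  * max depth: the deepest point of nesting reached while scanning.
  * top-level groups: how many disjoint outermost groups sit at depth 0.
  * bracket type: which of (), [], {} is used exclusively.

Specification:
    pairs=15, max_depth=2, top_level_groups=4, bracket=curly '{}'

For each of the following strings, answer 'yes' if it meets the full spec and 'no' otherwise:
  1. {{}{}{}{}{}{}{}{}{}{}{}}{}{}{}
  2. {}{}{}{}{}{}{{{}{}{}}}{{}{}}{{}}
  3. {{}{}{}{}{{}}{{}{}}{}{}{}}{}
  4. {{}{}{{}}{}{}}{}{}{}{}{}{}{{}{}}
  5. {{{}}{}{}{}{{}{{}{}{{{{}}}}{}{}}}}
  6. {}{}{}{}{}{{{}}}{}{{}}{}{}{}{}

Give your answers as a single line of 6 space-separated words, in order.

String 1 '{{}{}{}{}{}{}{}{}{}{}{}}{}{}{}': depth seq [1 2 1 2 1 2 1 2 1 2 1 2 1 2 1 2 1 2 1 2 1 2 1 0 1 0 1 0 1 0]
  -> pairs=15 depth=2 groups=4 -> yes
String 2 '{}{}{}{}{}{}{{{}{}{}}}{{}{}}{{}}': depth seq [1 0 1 0 1 0 1 0 1 0 1 0 1 2 3 2 3 2 3 2 1 0 1 2 1 2 1 0 1 2 1 0]
  -> pairs=16 depth=3 groups=9 -> no
String 3 '{{}{}{}{}{{}}{{}{}}{}{}{}}{}': depth seq [1 2 1 2 1 2 1 2 1 2 3 2 1 2 3 2 3 2 1 2 1 2 1 2 1 0 1 0]
  -> pairs=14 depth=3 groups=2 -> no
String 4 '{{}{}{{}}{}{}}{}{}{}{}{}{}{{}{}}': depth seq [1 2 1 2 1 2 3 2 1 2 1 2 1 0 1 0 1 0 1 0 1 0 1 0 1 0 1 2 1 2 1 0]
  -> pairs=16 depth=3 groups=8 -> no
String 5 '{{{}}{}{}{}{{}{{}{}{{{{}}}}{}{}}}}': depth seq [1 2 3 2 1 2 1 2 1 2 1 2 3 2 3 4 3 4 3 4 5 6 7 6 5 4 3 4 3 4 3 2 1 0]
  -> pairs=17 depth=7 groups=1 -> no
String 6 '{}{}{}{}{}{{{}}}{}{{}}{}{}{}{}': depth seq [1 0 1 0 1 0 1 0 1 0 1 2 3 2 1 0 1 0 1 2 1 0 1 0 1 0 1 0 1 0]
  -> pairs=15 depth=3 groups=12 -> no

Answer: yes no no no no no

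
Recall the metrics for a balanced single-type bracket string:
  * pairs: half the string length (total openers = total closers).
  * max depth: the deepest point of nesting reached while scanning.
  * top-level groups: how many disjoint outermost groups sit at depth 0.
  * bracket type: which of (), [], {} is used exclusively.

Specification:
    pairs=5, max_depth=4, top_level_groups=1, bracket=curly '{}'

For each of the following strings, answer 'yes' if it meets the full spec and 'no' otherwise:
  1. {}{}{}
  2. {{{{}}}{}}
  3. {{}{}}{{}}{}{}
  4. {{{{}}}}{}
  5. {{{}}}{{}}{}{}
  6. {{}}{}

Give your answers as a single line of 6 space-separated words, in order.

Answer: no yes no no no no

Derivation:
String 1 '{}{}{}': depth seq [1 0 1 0 1 0]
  -> pairs=3 depth=1 groups=3 -> no
String 2 '{{{{}}}{}}': depth seq [1 2 3 4 3 2 1 2 1 0]
  -> pairs=5 depth=4 groups=1 -> yes
String 3 '{{}{}}{{}}{}{}': depth seq [1 2 1 2 1 0 1 2 1 0 1 0 1 0]
  -> pairs=7 depth=2 groups=4 -> no
String 4 '{{{{}}}}{}': depth seq [1 2 3 4 3 2 1 0 1 0]
  -> pairs=5 depth=4 groups=2 -> no
String 5 '{{{}}}{{}}{}{}': depth seq [1 2 3 2 1 0 1 2 1 0 1 0 1 0]
  -> pairs=7 depth=3 groups=4 -> no
String 6 '{{}}{}': depth seq [1 2 1 0 1 0]
  -> pairs=3 depth=2 groups=2 -> no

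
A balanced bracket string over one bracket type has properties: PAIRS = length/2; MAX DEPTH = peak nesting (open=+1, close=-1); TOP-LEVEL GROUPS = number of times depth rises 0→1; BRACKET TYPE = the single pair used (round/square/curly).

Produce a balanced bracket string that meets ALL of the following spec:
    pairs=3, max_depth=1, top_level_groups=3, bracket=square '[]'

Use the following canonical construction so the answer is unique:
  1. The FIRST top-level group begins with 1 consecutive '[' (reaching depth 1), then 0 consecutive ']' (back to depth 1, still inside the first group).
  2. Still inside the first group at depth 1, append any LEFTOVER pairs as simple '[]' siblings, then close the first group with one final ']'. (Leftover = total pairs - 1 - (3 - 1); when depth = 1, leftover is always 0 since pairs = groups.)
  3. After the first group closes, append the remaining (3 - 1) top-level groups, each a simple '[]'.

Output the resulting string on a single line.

Spec: pairs=3 depth=1 groups=3
Leftover pairs = 3 - 1 - (3-1) = 0
First group: deep chain of depth 1 + 0 sibling pairs
Remaining 2 groups: simple '[]' each

Answer: [][][]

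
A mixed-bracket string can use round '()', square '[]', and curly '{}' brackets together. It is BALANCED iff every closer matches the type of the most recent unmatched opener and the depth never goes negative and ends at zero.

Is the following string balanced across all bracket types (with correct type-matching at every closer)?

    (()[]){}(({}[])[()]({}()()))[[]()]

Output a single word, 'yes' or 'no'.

Answer: yes

Derivation:
pos 0: push '('; stack = (
pos 1: push '('; stack = ((
pos 2: ')' matches '('; pop; stack = (
pos 3: push '['; stack = ([
pos 4: ']' matches '['; pop; stack = (
pos 5: ')' matches '('; pop; stack = (empty)
pos 6: push '{'; stack = {
pos 7: '}' matches '{'; pop; stack = (empty)
pos 8: push '('; stack = (
pos 9: push '('; stack = ((
pos 10: push '{'; stack = (({
pos 11: '}' matches '{'; pop; stack = ((
pos 12: push '['; stack = (([
pos 13: ']' matches '['; pop; stack = ((
pos 14: ')' matches '('; pop; stack = (
pos 15: push '['; stack = ([
pos 16: push '('; stack = ([(
pos 17: ')' matches '('; pop; stack = ([
pos 18: ']' matches '['; pop; stack = (
pos 19: push '('; stack = ((
pos 20: push '{'; stack = (({
pos 21: '}' matches '{'; pop; stack = ((
pos 22: push '('; stack = (((
pos 23: ')' matches '('; pop; stack = ((
pos 24: push '('; stack = (((
pos 25: ')' matches '('; pop; stack = ((
pos 26: ')' matches '('; pop; stack = (
pos 27: ')' matches '('; pop; stack = (empty)
pos 28: push '['; stack = [
pos 29: push '['; stack = [[
pos 30: ']' matches '['; pop; stack = [
pos 31: push '('; stack = [(
pos 32: ')' matches '('; pop; stack = [
pos 33: ']' matches '['; pop; stack = (empty)
end: stack empty → VALID
Verdict: properly nested → yes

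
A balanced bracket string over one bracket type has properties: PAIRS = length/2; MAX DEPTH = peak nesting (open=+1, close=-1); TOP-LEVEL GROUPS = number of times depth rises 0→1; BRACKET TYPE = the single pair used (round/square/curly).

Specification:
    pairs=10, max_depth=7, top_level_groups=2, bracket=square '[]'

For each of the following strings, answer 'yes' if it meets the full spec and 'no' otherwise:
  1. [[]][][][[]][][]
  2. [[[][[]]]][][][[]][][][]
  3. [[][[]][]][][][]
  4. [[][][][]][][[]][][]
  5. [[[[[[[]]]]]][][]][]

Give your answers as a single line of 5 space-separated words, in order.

Answer: no no no no yes

Derivation:
String 1 '[[]][][][[]][][]': depth seq [1 2 1 0 1 0 1 0 1 2 1 0 1 0 1 0]
  -> pairs=8 depth=2 groups=6 -> no
String 2 '[[[][[]]]][][][[]][][][]': depth seq [1 2 3 2 3 4 3 2 1 0 1 0 1 0 1 2 1 0 1 0 1 0 1 0]
  -> pairs=12 depth=4 groups=7 -> no
String 3 '[[][[]][]][][][]': depth seq [1 2 1 2 3 2 1 2 1 0 1 0 1 0 1 0]
  -> pairs=8 depth=3 groups=4 -> no
String 4 '[[][][][]][][[]][][]': depth seq [1 2 1 2 1 2 1 2 1 0 1 0 1 2 1 0 1 0 1 0]
  -> pairs=10 depth=2 groups=5 -> no
String 5 '[[[[[[[]]]]]][][]][]': depth seq [1 2 3 4 5 6 7 6 5 4 3 2 1 2 1 2 1 0 1 0]
  -> pairs=10 depth=7 groups=2 -> yes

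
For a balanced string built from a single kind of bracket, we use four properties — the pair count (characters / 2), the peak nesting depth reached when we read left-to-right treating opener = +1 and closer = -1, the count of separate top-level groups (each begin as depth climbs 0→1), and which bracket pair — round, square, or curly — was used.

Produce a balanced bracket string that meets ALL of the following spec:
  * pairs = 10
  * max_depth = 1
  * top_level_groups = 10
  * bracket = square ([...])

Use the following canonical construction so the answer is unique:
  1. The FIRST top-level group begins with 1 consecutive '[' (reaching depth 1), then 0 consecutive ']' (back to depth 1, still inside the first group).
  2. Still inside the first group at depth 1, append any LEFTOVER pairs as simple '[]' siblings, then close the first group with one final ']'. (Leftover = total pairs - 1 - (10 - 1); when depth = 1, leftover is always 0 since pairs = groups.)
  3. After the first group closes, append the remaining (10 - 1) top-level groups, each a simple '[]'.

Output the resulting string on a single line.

Spec: pairs=10 depth=1 groups=10
Leftover pairs = 10 - 1 - (10-1) = 0
First group: deep chain of depth 1 + 0 sibling pairs
Remaining 9 groups: simple '[]' each

Answer: [][][][][][][][][][]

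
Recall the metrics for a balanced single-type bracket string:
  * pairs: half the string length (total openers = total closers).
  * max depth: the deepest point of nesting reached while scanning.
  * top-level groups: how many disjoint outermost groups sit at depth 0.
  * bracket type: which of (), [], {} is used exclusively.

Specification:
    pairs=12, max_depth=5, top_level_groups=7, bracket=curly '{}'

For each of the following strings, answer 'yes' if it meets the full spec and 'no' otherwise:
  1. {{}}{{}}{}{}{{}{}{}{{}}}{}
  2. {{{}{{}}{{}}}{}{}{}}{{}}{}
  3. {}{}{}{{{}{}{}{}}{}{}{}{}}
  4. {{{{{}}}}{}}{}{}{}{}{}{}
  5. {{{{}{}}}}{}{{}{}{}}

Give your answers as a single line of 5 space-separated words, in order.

String 1 '{{}}{{}}{}{}{{}{}{}{{}}}{}': depth seq [1 2 1 0 1 2 1 0 1 0 1 0 1 2 1 2 1 2 1 2 3 2 1 0 1 0]
  -> pairs=13 depth=3 groups=6 -> no
String 2 '{{{}{{}}{{}}}{}{}{}}{{}}{}': depth seq [1 2 3 2 3 4 3 2 3 4 3 2 1 2 1 2 1 2 1 0 1 2 1 0 1 0]
  -> pairs=13 depth=4 groups=3 -> no
String 3 '{}{}{}{{{}{}{}{}}{}{}{}{}}': depth seq [1 0 1 0 1 0 1 2 3 2 3 2 3 2 3 2 1 2 1 2 1 2 1 2 1 0]
  -> pairs=13 depth=3 groups=4 -> no
String 4 '{{{{{}}}}{}}{}{}{}{}{}{}': depth seq [1 2 3 4 5 4 3 2 1 2 1 0 1 0 1 0 1 0 1 0 1 0 1 0]
  -> pairs=12 depth=5 groups=7 -> yes
String 5 '{{{{}{}}}}{}{{}{}{}}': depth seq [1 2 3 4 3 4 3 2 1 0 1 0 1 2 1 2 1 2 1 0]
  -> pairs=10 depth=4 groups=3 -> no

Answer: no no no yes no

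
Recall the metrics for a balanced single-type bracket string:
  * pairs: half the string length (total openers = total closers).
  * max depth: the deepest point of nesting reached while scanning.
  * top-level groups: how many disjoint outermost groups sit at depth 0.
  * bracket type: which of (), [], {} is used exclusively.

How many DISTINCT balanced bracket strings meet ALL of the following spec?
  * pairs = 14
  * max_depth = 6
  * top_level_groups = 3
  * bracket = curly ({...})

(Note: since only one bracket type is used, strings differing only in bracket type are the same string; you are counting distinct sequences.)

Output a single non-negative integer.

Spec: pairs=14 depth=6 groups=3
Count(depth <= 6) = 465060
Count(depth <= 5) = 354306
Count(depth == 6) = 465060 - 354306 = 110754

Answer: 110754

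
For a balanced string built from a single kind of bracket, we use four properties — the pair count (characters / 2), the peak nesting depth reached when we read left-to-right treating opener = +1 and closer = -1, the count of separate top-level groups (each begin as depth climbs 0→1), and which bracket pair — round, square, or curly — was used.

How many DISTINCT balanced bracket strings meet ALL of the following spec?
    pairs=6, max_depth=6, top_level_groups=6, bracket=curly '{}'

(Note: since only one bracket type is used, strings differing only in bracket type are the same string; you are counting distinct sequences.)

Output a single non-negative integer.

Spec: pairs=6 depth=6 groups=6
Count(depth <= 6) = 1
Count(depth <= 5) = 1
Count(depth == 6) = 1 - 1 = 0

Answer: 0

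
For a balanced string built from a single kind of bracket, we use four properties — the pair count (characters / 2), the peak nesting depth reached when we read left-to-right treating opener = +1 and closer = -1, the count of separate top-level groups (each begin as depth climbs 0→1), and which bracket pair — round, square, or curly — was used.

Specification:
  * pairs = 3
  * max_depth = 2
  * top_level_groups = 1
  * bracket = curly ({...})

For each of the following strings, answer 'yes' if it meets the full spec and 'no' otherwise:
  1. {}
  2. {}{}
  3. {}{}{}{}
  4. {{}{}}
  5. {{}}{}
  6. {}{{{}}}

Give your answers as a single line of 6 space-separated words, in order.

Answer: no no no yes no no

Derivation:
String 1 '{}': depth seq [1 0]
  -> pairs=1 depth=1 groups=1 -> no
String 2 '{}{}': depth seq [1 0 1 0]
  -> pairs=2 depth=1 groups=2 -> no
String 3 '{}{}{}{}': depth seq [1 0 1 0 1 0 1 0]
  -> pairs=4 depth=1 groups=4 -> no
String 4 '{{}{}}': depth seq [1 2 1 2 1 0]
  -> pairs=3 depth=2 groups=1 -> yes
String 5 '{{}}{}': depth seq [1 2 1 0 1 0]
  -> pairs=3 depth=2 groups=2 -> no
String 6 '{}{{{}}}': depth seq [1 0 1 2 3 2 1 0]
  -> pairs=4 depth=3 groups=2 -> no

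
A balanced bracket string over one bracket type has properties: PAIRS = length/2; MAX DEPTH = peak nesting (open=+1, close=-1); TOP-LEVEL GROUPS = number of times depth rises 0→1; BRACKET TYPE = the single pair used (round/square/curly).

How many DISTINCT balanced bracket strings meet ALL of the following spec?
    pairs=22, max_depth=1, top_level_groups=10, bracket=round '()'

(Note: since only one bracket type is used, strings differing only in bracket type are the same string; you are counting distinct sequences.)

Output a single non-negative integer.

Spec: pairs=22 depth=1 groups=10
Count(depth <= 1) = 0
Count(depth <= 0) = 0
Count(depth == 1) = 0 - 0 = 0

Answer: 0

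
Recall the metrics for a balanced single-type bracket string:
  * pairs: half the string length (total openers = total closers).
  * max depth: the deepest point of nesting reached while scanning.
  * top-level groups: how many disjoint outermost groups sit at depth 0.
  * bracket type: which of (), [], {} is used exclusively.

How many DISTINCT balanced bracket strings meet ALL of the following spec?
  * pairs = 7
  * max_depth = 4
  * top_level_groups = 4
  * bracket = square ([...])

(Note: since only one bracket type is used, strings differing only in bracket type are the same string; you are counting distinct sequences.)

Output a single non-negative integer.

Answer: 4

Derivation:
Spec: pairs=7 depth=4 groups=4
Count(depth <= 4) = 48
Count(depth <= 3) = 44
Count(depth == 4) = 48 - 44 = 4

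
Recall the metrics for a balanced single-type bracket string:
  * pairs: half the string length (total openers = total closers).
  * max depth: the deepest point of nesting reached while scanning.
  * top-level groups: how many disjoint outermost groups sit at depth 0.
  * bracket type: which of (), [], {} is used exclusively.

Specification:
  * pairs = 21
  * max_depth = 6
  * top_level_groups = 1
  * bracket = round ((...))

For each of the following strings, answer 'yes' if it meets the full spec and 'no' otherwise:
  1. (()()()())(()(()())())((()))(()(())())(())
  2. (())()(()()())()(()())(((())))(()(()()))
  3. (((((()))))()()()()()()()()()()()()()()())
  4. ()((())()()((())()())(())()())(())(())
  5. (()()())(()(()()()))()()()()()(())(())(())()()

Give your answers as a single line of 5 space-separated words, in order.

Answer: no no yes no no

Derivation:
String 1 '(()()()())(()(()())())((()))(()(())())(())': depth seq [1 2 1 2 1 2 1 2 1 0 1 2 1 2 3 2 3 2 1 2 1 0 1 2 3 2 1 0 1 2 1 2 3 2 1 2 1 0 1 2 1 0]
  -> pairs=21 depth=3 groups=5 -> no
String 2 '(())()(()()())()(()())(((())))(()(()()))': depth seq [1 2 1 0 1 0 1 2 1 2 1 2 1 0 1 0 1 2 1 2 1 0 1 2 3 4 3 2 1 0 1 2 1 2 3 2 3 2 1 0]
  -> pairs=20 depth=4 groups=7 -> no
String 3 '(((((()))))()()()()()()()()()()()()()()())': depth seq [1 2 3 4 5 6 5 4 3 2 1 2 1 2 1 2 1 2 1 2 1 2 1 2 1 2 1 2 1 2 1 2 1 2 1 2 1 2 1 2 1 0]
  -> pairs=21 depth=6 groups=1 -> yes
String 4 '()((())()()((())()())(())()())(())(())': depth seq [1 0 1 2 3 2 1 2 1 2 1 2 3 4 3 2 3 2 3 2 1 2 3 2 1 2 1 2 1 0 1 2 1 0 1 2 1 0]
  -> pairs=19 depth=4 groups=4 -> no
String 5 '(()()())(()(()()()))()()()()()(())(())(())()()': depth seq [1 2 1 2 1 2 1 0 1 2 1 2 3 2 3 2 3 2 1 0 1 0 1 0 1 0 1 0 1 0 1 2 1 0 1 2 1 0 1 2 1 0 1 0 1 0]
  -> pairs=23 depth=3 groups=12 -> no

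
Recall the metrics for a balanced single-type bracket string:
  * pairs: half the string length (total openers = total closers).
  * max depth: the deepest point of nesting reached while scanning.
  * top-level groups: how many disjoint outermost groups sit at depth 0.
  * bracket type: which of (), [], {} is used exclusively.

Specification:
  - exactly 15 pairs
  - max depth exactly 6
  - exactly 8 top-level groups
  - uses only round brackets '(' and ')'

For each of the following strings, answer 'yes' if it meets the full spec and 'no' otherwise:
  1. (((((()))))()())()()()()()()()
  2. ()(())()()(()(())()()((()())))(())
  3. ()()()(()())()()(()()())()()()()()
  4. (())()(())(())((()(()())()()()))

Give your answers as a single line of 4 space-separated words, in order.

Answer: yes no no no

Derivation:
String 1 '(((((()))))()())()()()()()()()': depth seq [1 2 3 4 5 6 5 4 3 2 1 2 1 2 1 0 1 0 1 0 1 0 1 0 1 0 1 0 1 0]
  -> pairs=15 depth=6 groups=8 -> yes
String 2 '()(())()()(()(())()()((()())))(())': depth seq [1 0 1 2 1 0 1 0 1 0 1 2 1 2 3 2 1 2 1 2 1 2 3 4 3 4 3 2 1 0 1 2 1 0]
  -> pairs=17 depth=4 groups=6 -> no
String 3 '()()()(()())()()(()()())()()()()()': depth seq [1 0 1 0 1 0 1 2 1 2 1 0 1 0 1 0 1 2 1 2 1 2 1 0 1 0 1 0 1 0 1 0 1 0]
  -> pairs=17 depth=2 groups=12 -> no
String 4 '(())()(())(())((()(()())()()()))': depth seq [1 2 1 0 1 0 1 2 1 0 1 2 1 0 1 2 3 2 3 4 3 4 3 2 3 2 3 2 3 2 1 0]
  -> pairs=16 depth=4 groups=5 -> no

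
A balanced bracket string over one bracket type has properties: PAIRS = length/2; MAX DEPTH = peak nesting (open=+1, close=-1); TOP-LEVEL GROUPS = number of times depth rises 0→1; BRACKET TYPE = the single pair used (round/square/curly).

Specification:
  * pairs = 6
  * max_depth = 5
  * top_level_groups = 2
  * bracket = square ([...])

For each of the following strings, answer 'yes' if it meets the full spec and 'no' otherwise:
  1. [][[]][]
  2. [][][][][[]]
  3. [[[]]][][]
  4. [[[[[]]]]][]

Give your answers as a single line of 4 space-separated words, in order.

Answer: no no no yes

Derivation:
String 1 '[][[]][]': depth seq [1 0 1 2 1 0 1 0]
  -> pairs=4 depth=2 groups=3 -> no
String 2 '[][][][][[]]': depth seq [1 0 1 0 1 0 1 0 1 2 1 0]
  -> pairs=6 depth=2 groups=5 -> no
String 3 '[[[]]][][]': depth seq [1 2 3 2 1 0 1 0 1 0]
  -> pairs=5 depth=3 groups=3 -> no
String 4 '[[[[[]]]]][]': depth seq [1 2 3 4 5 4 3 2 1 0 1 0]
  -> pairs=6 depth=5 groups=2 -> yes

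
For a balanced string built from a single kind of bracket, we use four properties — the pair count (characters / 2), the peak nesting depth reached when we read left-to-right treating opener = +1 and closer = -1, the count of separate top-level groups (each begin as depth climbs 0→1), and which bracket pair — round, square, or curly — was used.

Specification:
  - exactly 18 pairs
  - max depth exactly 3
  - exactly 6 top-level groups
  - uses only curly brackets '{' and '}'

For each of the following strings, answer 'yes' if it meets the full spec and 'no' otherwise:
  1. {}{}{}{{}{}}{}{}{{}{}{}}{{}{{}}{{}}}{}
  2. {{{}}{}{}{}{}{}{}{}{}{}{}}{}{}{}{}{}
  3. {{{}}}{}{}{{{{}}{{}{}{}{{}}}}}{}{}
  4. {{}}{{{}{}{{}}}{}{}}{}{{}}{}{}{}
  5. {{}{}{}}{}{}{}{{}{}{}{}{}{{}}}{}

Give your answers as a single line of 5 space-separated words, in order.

String 1 '{}{}{}{{}{}}{}{}{{}{}{}}{{}{{}}{{}}}{}': depth seq [1 0 1 0 1 0 1 2 1 2 1 0 1 0 1 0 1 2 1 2 1 2 1 0 1 2 1 2 3 2 1 2 3 2 1 0 1 0]
  -> pairs=19 depth=3 groups=9 -> no
String 2 '{{{}}{}{}{}{}{}{}{}{}{}{}}{}{}{}{}{}': depth seq [1 2 3 2 1 2 1 2 1 2 1 2 1 2 1 2 1 2 1 2 1 2 1 2 1 0 1 0 1 0 1 0 1 0 1 0]
  -> pairs=18 depth=3 groups=6 -> yes
String 3 '{{{}}}{}{}{{{{}}{{}{}{}{{}}}}}{}{}': depth seq [1 2 3 2 1 0 1 0 1 0 1 2 3 4 3 2 3 4 3 4 3 4 3 4 5 4 3 2 1 0 1 0 1 0]
  -> pairs=17 depth=5 groups=6 -> no
String 4 '{{}}{{{}{}{{}}}{}{}}{}{{}}{}{}{}': depth seq [1 2 1 0 1 2 3 2 3 2 3 4 3 2 1 2 1 2 1 0 1 0 1 2 1 0 1 0 1 0 1 0]
  -> pairs=16 depth=4 groups=7 -> no
String 5 '{{}{}{}}{}{}{}{{}{}{}{}{}{{}}}{}': depth seq [1 2 1 2 1 2 1 0 1 0 1 0 1 0 1 2 1 2 1 2 1 2 1 2 1 2 3 2 1 0 1 0]
  -> pairs=16 depth=3 groups=6 -> no

Answer: no yes no no no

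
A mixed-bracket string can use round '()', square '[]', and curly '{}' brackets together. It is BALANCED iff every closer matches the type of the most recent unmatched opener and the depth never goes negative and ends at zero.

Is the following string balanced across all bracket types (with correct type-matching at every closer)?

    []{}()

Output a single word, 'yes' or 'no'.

pos 0: push '['; stack = [
pos 1: ']' matches '['; pop; stack = (empty)
pos 2: push '{'; stack = {
pos 3: '}' matches '{'; pop; stack = (empty)
pos 4: push '('; stack = (
pos 5: ')' matches '('; pop; stack = (empty)
end: stack empty → VALID
Verdict: properly nested → yes

Answer: yes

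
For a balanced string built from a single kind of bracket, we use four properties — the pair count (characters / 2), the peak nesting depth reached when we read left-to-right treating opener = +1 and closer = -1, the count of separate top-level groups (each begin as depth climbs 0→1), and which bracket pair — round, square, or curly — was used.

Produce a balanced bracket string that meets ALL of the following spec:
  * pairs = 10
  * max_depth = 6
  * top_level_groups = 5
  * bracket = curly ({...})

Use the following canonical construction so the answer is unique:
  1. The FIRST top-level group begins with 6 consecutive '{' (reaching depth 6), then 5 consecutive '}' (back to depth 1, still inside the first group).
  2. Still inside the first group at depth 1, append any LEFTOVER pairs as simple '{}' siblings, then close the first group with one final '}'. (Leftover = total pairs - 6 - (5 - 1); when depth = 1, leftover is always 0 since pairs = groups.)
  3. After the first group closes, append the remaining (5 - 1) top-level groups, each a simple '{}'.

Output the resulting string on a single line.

Answer: {{{{{{}}}}}}{}{}{}{}

Derivation:
Spec: pairs=10 depth=6 groups=5
Leftover pairs = 10 - 6 - (5-1) = 0
First group: deep chain of depth 6 + 0 sibling pairs
Remaining 4 groups: simple '{}' each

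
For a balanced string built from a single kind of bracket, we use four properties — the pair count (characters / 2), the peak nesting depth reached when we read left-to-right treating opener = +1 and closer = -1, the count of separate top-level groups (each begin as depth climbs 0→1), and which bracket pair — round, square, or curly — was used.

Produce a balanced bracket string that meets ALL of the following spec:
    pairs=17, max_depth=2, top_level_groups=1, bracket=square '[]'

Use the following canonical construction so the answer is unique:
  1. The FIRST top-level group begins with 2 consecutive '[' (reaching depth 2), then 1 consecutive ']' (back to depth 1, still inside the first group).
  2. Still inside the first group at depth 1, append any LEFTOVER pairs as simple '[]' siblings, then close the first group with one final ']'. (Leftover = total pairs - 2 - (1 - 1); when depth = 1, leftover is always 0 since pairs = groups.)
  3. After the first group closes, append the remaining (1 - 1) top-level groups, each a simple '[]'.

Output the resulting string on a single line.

Answer: [[][][][][][][][][][][][][][][][]]

Derivation:
Spec: pairs=17 depth=2 groups=1
Leftover pairs = 17 - 2 - (1-1) = 15
First group: deep chain of depth 2 + 15 sibling pairs
Remaining 0 groups: simple '[]' each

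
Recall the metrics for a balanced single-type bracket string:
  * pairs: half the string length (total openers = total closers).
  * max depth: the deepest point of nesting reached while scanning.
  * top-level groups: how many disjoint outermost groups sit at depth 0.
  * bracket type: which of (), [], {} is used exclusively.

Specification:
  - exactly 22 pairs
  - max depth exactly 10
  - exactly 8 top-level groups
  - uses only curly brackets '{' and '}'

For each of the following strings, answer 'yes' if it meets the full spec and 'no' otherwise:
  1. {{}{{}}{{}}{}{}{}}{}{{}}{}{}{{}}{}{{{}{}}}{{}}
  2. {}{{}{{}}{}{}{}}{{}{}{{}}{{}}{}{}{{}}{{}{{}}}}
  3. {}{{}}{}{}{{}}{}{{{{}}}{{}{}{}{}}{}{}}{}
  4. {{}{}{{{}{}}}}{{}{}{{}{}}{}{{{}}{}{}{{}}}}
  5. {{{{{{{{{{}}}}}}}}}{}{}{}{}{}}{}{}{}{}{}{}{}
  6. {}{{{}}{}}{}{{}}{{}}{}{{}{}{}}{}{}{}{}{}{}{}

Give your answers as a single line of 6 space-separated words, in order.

String 1 '{{}{{}}{{}}{}{}{}}{}{{}}{}{}{{}}{}{{{}{}}}{{}}': depth seq [1 2 1 2 3 2 1 2 3 2 1 2 1 2 1 2 1 0 1 0 1 2 1 0 1 0 1 0 1 2 1 0 1 0 1 2 3 2 3 2 1 0 1 2 1 0]
  -> pairs=23 depth=3 groups=9 -> no
String 2 '{}{{}{{}}{}{}{}}{{}{}{{}}{{}}{}{}{{}}{{}{{}}}}': depth seq [1 0 1 2 1 2 3 2 1 2 1 2 1 2 1 0 1 2 1 2 1 2 3 2 1 2 3 2 1 2 1 2 1 2 3 2 1 2 3 2 3 4 3 2 1 0]
  -> pairs=23 depth=4 groups=3 -> no
String 3 '{}{{}}{}{}{{}}{}{{{{}}}{{}{}{}{}}{}{}}{}': depth seq [1 0 1 2 1 0 1 0 1 0 1 2 1 0 1 0 1 2 3 4 3 2 1 2 3 2 3 2 3 2 3 2 1 2 1 2 1 0 1 0]
  -> pairs=20 depth=4 groups=8 -> no
String 4 '{{}{}{{{}{}}}}{{}{}{{}{}}{}{{{}}{}{}{{}}}}': depth seq [1 2 1 2 1 2 3 4 3 4 3 2 1 0 1 2 1 2 1 2 3 2 3 2 1 2 1 2 3 4 3 2 3 2 3 2 3 4 3 2 1 0]
  -> pairs=21 depth=4 groups=2 -> no
String 5 '{{{{{{{{{{}}}}}}}}}{}{}{}{}{}}{}{}{}{}{}{}{}': depth seq [1 2 3 4 5 6 7 8 9 10 9 8 7 6 5 4 3 2 1 2 1 2 1 2 1 2 1 2 1 0 1 0 1 0 1 0 1 0 1 0 1 0 1 0]
  -> pairs=22 depth=10 groups=8 -> yes
String 6 '{}{{{}}{}}{}{{}}{{}}{}{{}{}{}}{}{}{}{}{}{}{}': depth seq [1 0 1 2 3 2 1 2 1 0 1 0 1 2 1 0 1 2 1 0 1 0 1 2 1 2 1 2 1 0 1 0 1 0 1 0 1 0 1 0 1 0 1 0]
  -> pairs=22 depth=3 groups=14 -> no

Answer: no no no no yes no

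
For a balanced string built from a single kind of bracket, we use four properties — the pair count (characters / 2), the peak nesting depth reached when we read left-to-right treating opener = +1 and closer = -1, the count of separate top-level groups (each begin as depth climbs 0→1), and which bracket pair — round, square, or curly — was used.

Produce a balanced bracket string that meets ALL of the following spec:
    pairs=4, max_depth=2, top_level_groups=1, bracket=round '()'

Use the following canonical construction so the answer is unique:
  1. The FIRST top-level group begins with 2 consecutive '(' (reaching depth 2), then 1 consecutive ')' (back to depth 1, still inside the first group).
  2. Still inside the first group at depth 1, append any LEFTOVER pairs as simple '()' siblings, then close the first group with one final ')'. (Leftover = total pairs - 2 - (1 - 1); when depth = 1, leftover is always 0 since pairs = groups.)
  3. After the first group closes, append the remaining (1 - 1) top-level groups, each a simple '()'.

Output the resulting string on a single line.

Answer: (()()())

Derivation:
Spec: pairs=4 depth=2 groups=1
Leftover pairs = 4 - 2 - (1-1) = 2
First group: deep chain of depth 2 + 2 sibling pairs
Remaining 0 groups: simple '()' each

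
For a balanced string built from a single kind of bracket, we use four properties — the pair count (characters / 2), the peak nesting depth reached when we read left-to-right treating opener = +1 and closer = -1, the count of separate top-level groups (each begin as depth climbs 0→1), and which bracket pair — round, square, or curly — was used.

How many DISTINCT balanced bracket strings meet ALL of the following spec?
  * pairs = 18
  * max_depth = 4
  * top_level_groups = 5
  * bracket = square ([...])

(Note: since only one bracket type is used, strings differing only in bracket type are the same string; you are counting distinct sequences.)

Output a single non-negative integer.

Spec: pairs=18 depth=4 groups=5
Count(depth <= 4) = 10702645
Count(depth <= 3) = 1632000
Count(depth == 4) = 10702645 - 1632000 = 9070645

Answer: 9070645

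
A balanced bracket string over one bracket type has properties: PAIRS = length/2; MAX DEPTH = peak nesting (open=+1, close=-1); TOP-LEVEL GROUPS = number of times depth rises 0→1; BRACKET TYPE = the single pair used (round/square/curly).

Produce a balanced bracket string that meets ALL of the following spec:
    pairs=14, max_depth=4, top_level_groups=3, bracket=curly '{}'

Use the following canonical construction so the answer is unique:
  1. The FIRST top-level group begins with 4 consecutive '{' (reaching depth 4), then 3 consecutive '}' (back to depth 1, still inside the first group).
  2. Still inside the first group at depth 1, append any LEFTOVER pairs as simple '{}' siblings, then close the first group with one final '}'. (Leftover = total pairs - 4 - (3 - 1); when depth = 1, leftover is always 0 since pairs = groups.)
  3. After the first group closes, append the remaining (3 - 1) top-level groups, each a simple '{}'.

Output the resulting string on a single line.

Spec: pairs=14 depth=4 groups=3
Leftover pairs = 14 - 4 - (3-1) = 8
First group: deep chain of depth 4 + 8 sibling pairs
Remaining 2 groups: simple '{}' each

Answer: {{{{}}}{}{}{}{}{}{}{}{}}{}{}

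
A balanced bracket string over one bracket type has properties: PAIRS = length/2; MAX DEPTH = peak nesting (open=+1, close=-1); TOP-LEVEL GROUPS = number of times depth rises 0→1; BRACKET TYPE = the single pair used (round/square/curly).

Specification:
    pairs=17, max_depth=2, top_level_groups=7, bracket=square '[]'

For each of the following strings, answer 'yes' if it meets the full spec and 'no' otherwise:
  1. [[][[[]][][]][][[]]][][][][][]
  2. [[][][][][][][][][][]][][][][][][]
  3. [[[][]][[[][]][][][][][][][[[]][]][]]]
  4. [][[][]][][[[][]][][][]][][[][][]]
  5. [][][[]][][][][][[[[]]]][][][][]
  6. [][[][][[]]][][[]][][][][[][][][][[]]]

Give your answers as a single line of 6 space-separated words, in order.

Answer: no yes no no no no

Derivation:
String 1 '[[][[[]][][]][][[]]][][][][][]': depth seq [1 2 1 2 3 4 3 2 3 2 3 2 1 2 1 2 3 2 1 0 1 0 1 0 1 0 1 0 1 0]
  -> pairs=15 depth=4 groups=6 -> no
String 2 '[[][][][][][][][][][]][][][][][][]': depth seq [1 2 1 2 1 2 1 2 1 2 1 2 1 2 1 2 1 2 1 2 1 0 1 0 1 0 1 0 1 0 1 0 1 0]
  -> pairs=17 depth=2 groups=7 -> yes
String 3 '[[[][]][[[][]][][][][][][][[[]][]][]]]': depth seq [1 2 3 2 3 2 1 2 3 4 3 4 3 2 3 2 3 2 3 2 3 2 3 2 3 2 3 4 5 4 3 4 3 2 3 2 1 0]
  -> pairs=19 depth=5 groups=1 -> no
String 4 '[][[][]][][[[][]][][][]][][[][][]]': depth seq [1 0 1 2 1 2 1 0 1 0 1 2 3 2 3 2 1 2 1 2 1 2 1 0 1 0 1 2 1 2 1 2 1 0]
  -> pairs=17 depth=3 groups=6 -> no
String 5 '[][][[]][][][][][[[[]]]][][][][]': depth seq [1 0 1 0 1 2 1 0 1 0 1 0 1 0 1 0 1 2 3 4 3 2 1 0 1 0 1 0 1 0 1 0]
  -> pairs=16 depth=4 groups=12 -> no
String 6 '[][[][][[]]][][[]][][][][[][][][][[]]]': depth seq [1 0 1 2 1 2 1 2 3 2 1 0 1 0 1 2 1 0 1 0 1 0 1 0 1 2 1 2 1 2 1 2 1 2 3 2 1 0]
  -> pairs=19 depth=3 groups=8 -> no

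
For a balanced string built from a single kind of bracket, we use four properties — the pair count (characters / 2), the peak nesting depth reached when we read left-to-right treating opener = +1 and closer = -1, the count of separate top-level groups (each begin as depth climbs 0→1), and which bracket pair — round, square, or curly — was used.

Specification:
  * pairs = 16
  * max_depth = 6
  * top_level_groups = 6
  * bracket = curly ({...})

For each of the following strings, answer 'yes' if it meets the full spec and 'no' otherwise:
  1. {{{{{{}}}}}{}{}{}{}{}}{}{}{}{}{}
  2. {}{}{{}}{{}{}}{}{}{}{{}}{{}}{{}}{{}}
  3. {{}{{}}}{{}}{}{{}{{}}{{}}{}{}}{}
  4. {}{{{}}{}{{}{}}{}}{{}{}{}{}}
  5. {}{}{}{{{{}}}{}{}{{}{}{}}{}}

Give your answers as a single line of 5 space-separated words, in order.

Answer: yes no no no no

Derivation:
String 1 '{{{{{{}}}}}{}{}{}{}{}}{}{}{}{}{}': depth seq [1 2 3 4 5 6 5 4 3 2 1 2 1 2 1 2 1 2 1 2 1 0 1 0 1 0 1 0 1 0 1 0]
  -> pairs=16 depth=6 groups=6 -> yes
String 2 '{}{}{{}}{{}{}}{}{}{}{{}}{{}}{{}}{{}}': depth seq [1 0 1 0 1 2 1 0 1 2 1 2 1 0 1 0 1 0 1 0 1 2 1 0 1 2 1 0 1 2 1 0 1 2 1 0]
  -> pairs=18 depth=2 groups=11 -> no
String 3 '{{}{{}}}{{}}{}{{}{{}}{{}}{}{}}{}': depth seq [1 2 1 2 3 2 1 0 1 2 1 0 1 0 1 2 1 2 3 2 1 2 3 2 1 2 1 2 1 0 1 0]
  -> pairs=16 depth=3 groups=5 -> no
String 4 '{}{{{}}{}{{}{}}{}}{{}{}{}{}}': depth seq [1 0 1 2 3 2 1 2 1 2 3 2 3 2 1 2 1 0 1 2 1 2 1 2 1 2 1 0]
  -> pairs=14 depth=3 groups=3 -> no
String 5 '{}{}{}{{{{}}}{}{}{{}{}{}}{}}': depth seq [1 0 1 0 1 0 1 2 3 4 3 2 1 2 1 2 1 2 3 2 3 2 3 2 1 2 1 0]
  -> pairs=14 depth=4 groups=4 -> no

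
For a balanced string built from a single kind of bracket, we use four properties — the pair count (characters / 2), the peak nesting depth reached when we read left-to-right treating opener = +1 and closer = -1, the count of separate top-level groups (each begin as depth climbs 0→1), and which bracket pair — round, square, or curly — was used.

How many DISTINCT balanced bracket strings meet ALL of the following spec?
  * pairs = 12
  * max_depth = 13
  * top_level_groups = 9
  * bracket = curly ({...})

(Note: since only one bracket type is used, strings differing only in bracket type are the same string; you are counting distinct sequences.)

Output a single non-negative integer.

Answer: 0

Derivation:
Spec: pairs=12 depth=13 groups=9
Count(depth <= 13) = 273
Count(depth <= 12) = 273
Count(depth == 13) = 273 - 273 = 0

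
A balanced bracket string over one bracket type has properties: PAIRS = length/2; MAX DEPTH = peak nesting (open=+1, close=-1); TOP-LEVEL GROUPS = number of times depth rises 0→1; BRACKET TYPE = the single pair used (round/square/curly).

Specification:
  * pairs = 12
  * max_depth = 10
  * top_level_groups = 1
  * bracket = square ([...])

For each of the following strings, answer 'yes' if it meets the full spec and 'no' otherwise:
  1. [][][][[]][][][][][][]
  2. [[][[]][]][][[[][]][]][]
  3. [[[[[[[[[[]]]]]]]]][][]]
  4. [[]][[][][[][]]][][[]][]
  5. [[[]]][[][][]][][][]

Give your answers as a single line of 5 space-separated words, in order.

String 1 '[][][][[]][][][][][][]': depth seq [1 0 1 0 1 0 1 2 1 0 1 0 1 0 1 0 1 0 1 0 1 0]
  -> pairs=11 depth=2 groups=10 -> no
String 2 '[[][[]][]][][[[][]][]][]': depth seq [1 2 1 2 3 2 1 2 1 0 1 0 1 2 3 2 3 2 1 2 1 0 1 0]
  -> pairs=12 depth=3 groups=4 -> no
String 3 '[[[[[[[[[[]]]]]]]]][][]]': depth seq [1 2 3 4 5 6 7 8 9 10 9 8 7 6 5 4 3 2 1 2 1 2 1 0]
  -> pairs=12 depth=10 groups=1 -> yes
String 4 '[[]][[][][[][]]][][[]][]': depth seq [1 2 1 0 1 2 1 2 1 2 3 2 3 2 1 0 1 0 1 2 1 0 1 0]
  -> pairs=12 depth=3 groups=5 -> no
String 5 '[[[]]][[][][]][][][]': depth seq [1 2 3 2 1 0 1 2 1 2 1 2 1 0 1 0 1 0 1 0]
  -> pairs=10 depth=3 groups=5 -> no

Answer: no no yes no no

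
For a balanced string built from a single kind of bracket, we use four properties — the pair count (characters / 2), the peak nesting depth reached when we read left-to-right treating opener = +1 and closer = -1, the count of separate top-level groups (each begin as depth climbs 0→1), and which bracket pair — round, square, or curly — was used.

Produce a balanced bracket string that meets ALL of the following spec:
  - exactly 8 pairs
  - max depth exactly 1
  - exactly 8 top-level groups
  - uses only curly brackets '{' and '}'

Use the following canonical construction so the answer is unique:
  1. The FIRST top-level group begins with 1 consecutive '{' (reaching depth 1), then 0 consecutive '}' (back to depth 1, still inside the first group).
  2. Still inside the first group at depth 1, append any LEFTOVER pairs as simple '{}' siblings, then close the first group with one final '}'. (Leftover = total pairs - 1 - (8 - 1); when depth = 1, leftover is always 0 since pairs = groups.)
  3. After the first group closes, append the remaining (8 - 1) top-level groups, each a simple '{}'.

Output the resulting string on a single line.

Answer: {}{}{}{}{}{}{}{}

Derivation:
Spec: pairs=8 depth=1 groups=8
Leftover pairs = 8 - 1 - (8-1) = 0
First group: deep chain of depth 1 + 0 sibling pairs
Remaining 7 groups: simple '{}' each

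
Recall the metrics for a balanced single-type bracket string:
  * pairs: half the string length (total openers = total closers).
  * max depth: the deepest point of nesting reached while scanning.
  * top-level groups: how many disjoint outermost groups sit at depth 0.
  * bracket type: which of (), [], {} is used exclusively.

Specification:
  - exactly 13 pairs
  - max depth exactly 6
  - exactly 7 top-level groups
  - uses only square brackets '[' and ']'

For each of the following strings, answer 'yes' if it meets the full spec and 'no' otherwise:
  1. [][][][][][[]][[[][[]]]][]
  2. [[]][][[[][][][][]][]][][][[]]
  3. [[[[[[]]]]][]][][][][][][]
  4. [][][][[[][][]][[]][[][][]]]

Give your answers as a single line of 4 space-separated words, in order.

Answer: no no yes no

Derivation:
String 1 '[][][][][][[]][[[][[]]]][]': depth seq [1 0 1 0 1 0 1 0 1 0 1 2 1 0 1 2 3 2 3 4 3 2 1 0 1 0]
  -> pairs=13 depth=4 groups=8 -> no
String 2 '[[]][][[[][][][][]][]][][][[]]': depth seq [1 2 1 0 1 0 1 2 3 2 3 2 3 2 3 2 3 2 1 2 1 0 1 0 1 0 1 2 1 0]
  -> pairs=15 depth=3 groups=6 -> no
String 3 '[[[[[[]]]]][]][][][][][][]': depth seq [1 2 3 4 5 6 5 4 3 2 1 2 1 0 1 0 1 0 1 0 1 0 1 0 1 0]
  -> pairs=13 depth=6 groups=7 -> yes
String 4 '[][][][[[][][]][[]][[][][]]]': depth seq [1 0 1 0 1 0 1 2 3 2 3 2 3 2 1 2 3 2 1 2 3 2 3 2 3 2 1 0]
  -> pairs=14 depth=3 groups=4 -> no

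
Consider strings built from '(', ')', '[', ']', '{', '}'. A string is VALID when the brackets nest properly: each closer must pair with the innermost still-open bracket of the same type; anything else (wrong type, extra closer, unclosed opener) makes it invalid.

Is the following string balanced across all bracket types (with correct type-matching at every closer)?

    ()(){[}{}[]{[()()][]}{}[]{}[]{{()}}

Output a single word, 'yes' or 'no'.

pos 0: push '('; stack = (
pos 1: ')' matches '('; pop; stack = (empty)
pos 2: push '('; stack = (
pos 3: ')' matches '('; pop; stack = (empty)
pos 4: push '{'; stack = {
pos 5: push '['; stack = {[
pos 6: saw closer '}' but top of stack is '[' (expected ']') → INVALID
Verdict: type mismatch at position 6: '}' closes '[' → no

Answer: no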